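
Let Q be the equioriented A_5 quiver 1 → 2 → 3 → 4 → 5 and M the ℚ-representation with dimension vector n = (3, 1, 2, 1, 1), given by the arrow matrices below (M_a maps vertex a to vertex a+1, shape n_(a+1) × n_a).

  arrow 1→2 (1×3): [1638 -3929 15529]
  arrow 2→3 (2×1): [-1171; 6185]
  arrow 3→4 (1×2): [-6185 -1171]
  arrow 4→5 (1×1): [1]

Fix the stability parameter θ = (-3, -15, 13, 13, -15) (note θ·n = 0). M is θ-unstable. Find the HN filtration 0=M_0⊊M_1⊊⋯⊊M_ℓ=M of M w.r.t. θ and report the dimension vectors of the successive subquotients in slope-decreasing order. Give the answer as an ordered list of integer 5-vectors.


Barcode: M ≅ I[1,1]^2, I[1,3], I[3,5]. HN layers by μ_θ (4 steps, strictly decreasing):
  μ^(1)=13; μ^(2)=11/3; μ^(3)=-3; μ^(4)=-9

((0, 0, 1, 0, 0); (0, 0, 1, 1, 1); (2, 0, 0, 0, 0); (1, 1, 0, 0, 0))


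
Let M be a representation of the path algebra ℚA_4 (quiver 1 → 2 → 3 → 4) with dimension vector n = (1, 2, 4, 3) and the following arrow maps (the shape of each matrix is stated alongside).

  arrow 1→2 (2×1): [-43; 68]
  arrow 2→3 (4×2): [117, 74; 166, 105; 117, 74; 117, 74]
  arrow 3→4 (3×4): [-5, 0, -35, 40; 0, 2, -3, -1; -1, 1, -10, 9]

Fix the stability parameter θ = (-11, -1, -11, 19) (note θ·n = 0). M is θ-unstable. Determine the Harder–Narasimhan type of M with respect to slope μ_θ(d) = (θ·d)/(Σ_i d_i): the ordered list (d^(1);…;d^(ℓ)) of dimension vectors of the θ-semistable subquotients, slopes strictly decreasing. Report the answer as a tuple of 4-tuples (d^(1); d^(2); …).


Interval decomposition of M: I[1,3], I[2,4], I[3,4]^2.
HN type (ℓ=3): μ^(1)=19; μ^(2)=-6; μ^(3)=-11

((0, 0, 0, 3); (0, 2, 2, 0); (1, 0, 2, 0))


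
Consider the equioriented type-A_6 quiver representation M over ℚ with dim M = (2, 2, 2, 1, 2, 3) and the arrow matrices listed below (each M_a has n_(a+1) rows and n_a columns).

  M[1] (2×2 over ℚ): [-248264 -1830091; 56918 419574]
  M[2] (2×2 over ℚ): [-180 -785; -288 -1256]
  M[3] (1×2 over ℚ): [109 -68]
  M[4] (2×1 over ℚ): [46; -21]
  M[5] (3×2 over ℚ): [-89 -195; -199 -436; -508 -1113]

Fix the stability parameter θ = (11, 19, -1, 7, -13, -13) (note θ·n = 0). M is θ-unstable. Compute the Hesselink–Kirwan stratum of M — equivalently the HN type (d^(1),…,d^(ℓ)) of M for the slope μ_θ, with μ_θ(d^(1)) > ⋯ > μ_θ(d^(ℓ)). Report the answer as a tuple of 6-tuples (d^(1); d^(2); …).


Barcode: M ≅ I[1,2], I[1,6], I[3,3], I[5,6], I[6,6]. HN layers by μ_θ (5 steps, strictly decreasing):
  μ^(1)=19; μ^(2)=11; μ^(3)=5/3; μ^(4)=-1; μ^(5)=-13

((0, 1, 0, 0, 0, 0); (1, 0, 0, 0, 0, 0); (1, 1, 1, 1, 1, 1); (0, 0, 1, 0, 0, 0); (0, 0, 0, 0, 1, 2))


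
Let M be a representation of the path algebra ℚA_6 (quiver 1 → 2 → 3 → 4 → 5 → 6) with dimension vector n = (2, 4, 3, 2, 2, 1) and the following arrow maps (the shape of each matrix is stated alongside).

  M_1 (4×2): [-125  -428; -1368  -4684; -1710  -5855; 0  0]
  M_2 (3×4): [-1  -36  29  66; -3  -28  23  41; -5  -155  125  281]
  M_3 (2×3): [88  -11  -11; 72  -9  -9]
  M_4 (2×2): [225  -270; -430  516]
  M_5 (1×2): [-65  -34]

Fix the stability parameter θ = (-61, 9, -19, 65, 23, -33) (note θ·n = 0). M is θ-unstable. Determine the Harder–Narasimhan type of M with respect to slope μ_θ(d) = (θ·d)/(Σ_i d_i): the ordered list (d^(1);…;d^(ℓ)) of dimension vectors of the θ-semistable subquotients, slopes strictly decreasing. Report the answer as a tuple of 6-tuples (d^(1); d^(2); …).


Barcode: M ≅ I[1,2], I[1,3], I[2,3], I[2,6], I[4,4], I[5,5]. HN layers by μ_θ (6 steps, strictly decreasing):
  μ^(1)=65; μ^(2)=23; μ^(3)=55/3; μ^(4)=9; μ^(5)=-5; μ^(6)=-61

((0, 0, 0, 1, 0, 0); (0, 0, 0, 0, 1, 0); (0, 0, 0, 1, 1, 1); (0, 1, 0, 0, 0, 0); (0, 3, 3, 0, 0, 0); (2, 0, 0, 0, 0, 0))


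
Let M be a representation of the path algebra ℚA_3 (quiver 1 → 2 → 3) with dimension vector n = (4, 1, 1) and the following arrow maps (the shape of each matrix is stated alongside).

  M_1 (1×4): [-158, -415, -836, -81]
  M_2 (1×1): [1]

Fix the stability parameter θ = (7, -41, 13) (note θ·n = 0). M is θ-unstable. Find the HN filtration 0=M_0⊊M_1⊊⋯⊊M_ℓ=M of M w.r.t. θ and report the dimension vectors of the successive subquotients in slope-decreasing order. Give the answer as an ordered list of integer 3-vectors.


Barcode: M ≅ I[1,1]^3, I[1,3]. HN layers by μ_θ (3 steps, strictly decreasing):
  μ^(1)=13; μ^(2)=7; μ^(3)=-17

((0, 0, 1); (3, 0, 0); (1, 1, 0))


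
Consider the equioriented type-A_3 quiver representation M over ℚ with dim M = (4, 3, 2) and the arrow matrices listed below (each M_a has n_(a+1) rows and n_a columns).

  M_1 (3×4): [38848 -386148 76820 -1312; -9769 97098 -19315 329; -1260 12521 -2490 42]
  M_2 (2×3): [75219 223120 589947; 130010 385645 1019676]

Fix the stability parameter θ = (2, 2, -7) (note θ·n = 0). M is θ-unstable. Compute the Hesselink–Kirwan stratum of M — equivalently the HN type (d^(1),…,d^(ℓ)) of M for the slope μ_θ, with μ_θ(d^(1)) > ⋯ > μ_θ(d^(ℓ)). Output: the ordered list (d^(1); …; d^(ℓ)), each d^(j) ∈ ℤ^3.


Via rank(M_{q-1}∘⋯∘M_p): M ≅ I[1,1], I[1,2], I[1,3]^2.
μ_θ-semistable layers: μ^(1)=2; μ^(2)=-1

((2, 1, 0); (2, 2, 2))


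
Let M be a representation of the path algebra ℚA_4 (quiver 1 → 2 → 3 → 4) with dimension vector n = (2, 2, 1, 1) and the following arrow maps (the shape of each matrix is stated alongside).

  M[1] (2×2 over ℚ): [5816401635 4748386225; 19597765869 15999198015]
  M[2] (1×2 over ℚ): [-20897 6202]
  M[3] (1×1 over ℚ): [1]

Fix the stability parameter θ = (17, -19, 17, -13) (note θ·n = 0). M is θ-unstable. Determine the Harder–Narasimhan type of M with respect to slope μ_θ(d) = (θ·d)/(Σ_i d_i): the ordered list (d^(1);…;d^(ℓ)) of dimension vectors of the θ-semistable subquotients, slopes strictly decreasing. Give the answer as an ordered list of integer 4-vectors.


Interval decomposition of M: I[1,1], I[1,4], I[2,2].
HN type (ℓ=4): μ^(1)=17; μ^(2)=2; μ^(3)=-1; μ^(4)=-19

((1, 0, 0, 0); (0, 0, 1, 1); (1, 1, 0, 0); (0, 1, 0, 0))


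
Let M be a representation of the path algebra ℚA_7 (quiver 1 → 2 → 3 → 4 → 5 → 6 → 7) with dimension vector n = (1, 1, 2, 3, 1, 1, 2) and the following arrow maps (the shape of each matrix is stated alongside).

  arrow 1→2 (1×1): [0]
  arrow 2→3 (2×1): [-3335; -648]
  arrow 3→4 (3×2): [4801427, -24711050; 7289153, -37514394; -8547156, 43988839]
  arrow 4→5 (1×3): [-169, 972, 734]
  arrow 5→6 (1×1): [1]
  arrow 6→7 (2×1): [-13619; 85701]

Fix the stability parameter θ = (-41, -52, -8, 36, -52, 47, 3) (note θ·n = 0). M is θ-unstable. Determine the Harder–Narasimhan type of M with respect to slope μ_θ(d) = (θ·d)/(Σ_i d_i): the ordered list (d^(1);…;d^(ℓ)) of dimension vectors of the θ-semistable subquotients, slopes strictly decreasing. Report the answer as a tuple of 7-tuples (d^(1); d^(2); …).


Interval decomposition of M: I[1,1], I[2,7], I[3,4], I[4,4], I[7,7].
HN type (ℓ=6): μ^(1)=36; μ^(2)=25; μ^(3)=3; μ^(4)=-8; μ^(5)=-41; μ^(6)=-52

((0, 0, 0, 2, 0, 0, 0); (0, 0, 0, 0, 0, 1, 1); (0, 0, 0, 0, 0, 0, 1); (0, 0, 2, 1, 1, 0, 0); (1, 0, 0, 0, 0, 0, 0); (0, 1, 0, 0, 0, 0, 0))


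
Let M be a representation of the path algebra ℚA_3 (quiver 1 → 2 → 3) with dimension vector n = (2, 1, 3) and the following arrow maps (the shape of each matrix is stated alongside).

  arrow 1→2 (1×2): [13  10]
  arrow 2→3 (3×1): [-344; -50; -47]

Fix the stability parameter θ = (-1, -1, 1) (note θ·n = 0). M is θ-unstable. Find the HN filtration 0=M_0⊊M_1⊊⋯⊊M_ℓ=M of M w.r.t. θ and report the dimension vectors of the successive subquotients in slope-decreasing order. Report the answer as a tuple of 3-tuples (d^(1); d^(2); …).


Interval decomposition of M: I[1,1], I[1,3], I[3,3]^2.
HN type (ℓ=2): μ^(1)=1; μ^(2)=-1

((0, 0, 3); (2, 1, 0))


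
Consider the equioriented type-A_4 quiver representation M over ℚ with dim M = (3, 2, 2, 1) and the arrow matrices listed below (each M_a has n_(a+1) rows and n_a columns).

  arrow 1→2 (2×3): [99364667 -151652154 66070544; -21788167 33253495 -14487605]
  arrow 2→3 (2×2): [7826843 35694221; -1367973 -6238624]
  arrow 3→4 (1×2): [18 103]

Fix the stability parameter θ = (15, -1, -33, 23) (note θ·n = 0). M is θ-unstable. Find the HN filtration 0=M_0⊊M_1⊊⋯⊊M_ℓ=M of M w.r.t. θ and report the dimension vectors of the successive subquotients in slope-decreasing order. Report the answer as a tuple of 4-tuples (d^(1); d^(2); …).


Barcode: M ≅ I[1,1], I[1,3], I[1,4]. HN layers by μ_θ (3 steps, strictly decreasing):
  μ^(1)=23; μ^(2)=15; μ^(3)=-19/3

((0, 0, 0, 1); (1, 0, 0, 0); (2, 2, 2, 0))


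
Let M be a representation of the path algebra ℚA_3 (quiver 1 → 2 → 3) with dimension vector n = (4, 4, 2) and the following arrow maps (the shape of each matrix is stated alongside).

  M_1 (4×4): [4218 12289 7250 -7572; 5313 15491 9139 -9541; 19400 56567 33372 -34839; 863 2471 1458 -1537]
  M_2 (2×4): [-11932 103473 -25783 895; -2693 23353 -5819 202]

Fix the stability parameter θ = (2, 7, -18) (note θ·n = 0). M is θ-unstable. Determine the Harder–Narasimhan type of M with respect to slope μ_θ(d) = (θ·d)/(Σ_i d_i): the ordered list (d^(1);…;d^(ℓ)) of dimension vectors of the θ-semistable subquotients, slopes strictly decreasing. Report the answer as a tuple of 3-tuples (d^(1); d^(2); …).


Interval decomposition of M: I[1,2]^2, I[1,3]^2.
HN type (ℓ=3): μ^(1)=7; μ^(2)=2; μ^(3)=-3

((0, 2, 0); (2, 0, 0); (2, 2, 2))


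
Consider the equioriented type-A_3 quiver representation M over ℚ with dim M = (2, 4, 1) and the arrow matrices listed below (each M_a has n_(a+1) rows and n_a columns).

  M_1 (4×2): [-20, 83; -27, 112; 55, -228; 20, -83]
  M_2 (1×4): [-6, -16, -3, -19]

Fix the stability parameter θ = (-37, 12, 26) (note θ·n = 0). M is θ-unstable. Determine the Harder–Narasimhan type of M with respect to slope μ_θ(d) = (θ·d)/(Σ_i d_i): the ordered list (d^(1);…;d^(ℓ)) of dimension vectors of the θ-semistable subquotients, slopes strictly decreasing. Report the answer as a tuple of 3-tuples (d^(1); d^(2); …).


Barcode: M ≅ I[1,2], I[1,3], I[2,2]^2. HN layers by μ_θ (3 steps, strictly decreasing):
  μ^(1)=26; μ^(2)=12; μ^(3)=-37

((0, 0, 1); (0, 4, 0); (2, 0, 0))


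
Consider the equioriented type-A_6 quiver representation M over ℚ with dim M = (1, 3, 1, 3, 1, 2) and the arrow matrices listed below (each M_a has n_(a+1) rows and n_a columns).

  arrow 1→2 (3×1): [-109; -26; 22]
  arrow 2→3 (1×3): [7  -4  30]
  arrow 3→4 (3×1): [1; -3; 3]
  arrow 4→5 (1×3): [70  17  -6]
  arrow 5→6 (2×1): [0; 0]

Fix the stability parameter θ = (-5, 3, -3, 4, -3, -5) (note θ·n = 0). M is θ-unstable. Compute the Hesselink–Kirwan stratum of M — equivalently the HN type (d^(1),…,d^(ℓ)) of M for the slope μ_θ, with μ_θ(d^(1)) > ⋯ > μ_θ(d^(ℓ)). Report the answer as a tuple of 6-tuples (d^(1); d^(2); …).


Via rank(M_{q-1}∘⋯∘M_p): M ≅ I[1,5], I[2,2]^2, I[4,4]^2, I[6,6]^2.
μ_θ-semistable layers: μ^(1)=4; μ^(2)=3; μ^(3)=1/2; μ^(4)=0; μ^(5)=-5

((0, 0, 0, 2, 0, 0); (0, 2, 0, 0, 0, 0); (0, 0, 0, 1, 1, 0); (0, 1, 1, 0, 0, 0); (1, 0, 0, 0, 0, 2))


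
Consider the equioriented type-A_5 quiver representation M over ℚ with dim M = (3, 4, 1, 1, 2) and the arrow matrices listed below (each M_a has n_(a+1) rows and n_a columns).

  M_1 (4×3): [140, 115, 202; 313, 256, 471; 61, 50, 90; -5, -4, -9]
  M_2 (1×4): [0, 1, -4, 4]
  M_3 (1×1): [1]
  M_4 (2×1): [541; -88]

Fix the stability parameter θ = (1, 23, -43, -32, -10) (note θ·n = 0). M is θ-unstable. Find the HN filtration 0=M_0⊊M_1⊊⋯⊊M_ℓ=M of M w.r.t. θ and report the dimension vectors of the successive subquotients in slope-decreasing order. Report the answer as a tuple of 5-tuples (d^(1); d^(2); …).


Barcode: M ≅ I[1,2]^2, I[1,5], I[2,2], I[5,5]. HN layers by μ_θ (4 steps, strictly decreasing):
  μ^(1)=23; μ^(2)=1; μ^(3)=-10; μ^(4)=-51/4

((0, 3, 0, 0, 0); (2, 0, 0, 0, 0); (0, 0, 0, 0, 2); (1, 1, 1, 1, 0))


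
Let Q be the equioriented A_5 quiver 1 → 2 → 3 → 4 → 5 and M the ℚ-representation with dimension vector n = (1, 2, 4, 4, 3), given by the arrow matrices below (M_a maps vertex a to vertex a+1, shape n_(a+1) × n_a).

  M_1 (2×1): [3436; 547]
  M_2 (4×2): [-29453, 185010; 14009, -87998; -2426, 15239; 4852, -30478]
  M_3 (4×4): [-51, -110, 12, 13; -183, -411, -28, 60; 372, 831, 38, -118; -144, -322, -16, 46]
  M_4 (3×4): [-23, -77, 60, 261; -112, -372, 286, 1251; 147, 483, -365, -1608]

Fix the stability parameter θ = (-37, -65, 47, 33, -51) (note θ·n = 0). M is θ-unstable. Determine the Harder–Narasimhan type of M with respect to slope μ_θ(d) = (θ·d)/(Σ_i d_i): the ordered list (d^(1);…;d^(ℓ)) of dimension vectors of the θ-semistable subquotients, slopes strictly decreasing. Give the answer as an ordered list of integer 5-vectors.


Via rank(M_{q-1}∘⋯∘M_p): M ≅ I[1,3], I[2,5], I[3,5]^2, I[4,4].
μ_θ-semistable layers: μ^(1)=47; μ^(2)=33; μ^(3)=29/3; μ^(4)=-51; μ^(5)=-65

((0, 0, 1, 0, 0); (0, 0, 0, 1, 0); (0, 0, 3, 3, 3); (1, 1, 0, 0, 0); (0, 1, 0, 0, 0))


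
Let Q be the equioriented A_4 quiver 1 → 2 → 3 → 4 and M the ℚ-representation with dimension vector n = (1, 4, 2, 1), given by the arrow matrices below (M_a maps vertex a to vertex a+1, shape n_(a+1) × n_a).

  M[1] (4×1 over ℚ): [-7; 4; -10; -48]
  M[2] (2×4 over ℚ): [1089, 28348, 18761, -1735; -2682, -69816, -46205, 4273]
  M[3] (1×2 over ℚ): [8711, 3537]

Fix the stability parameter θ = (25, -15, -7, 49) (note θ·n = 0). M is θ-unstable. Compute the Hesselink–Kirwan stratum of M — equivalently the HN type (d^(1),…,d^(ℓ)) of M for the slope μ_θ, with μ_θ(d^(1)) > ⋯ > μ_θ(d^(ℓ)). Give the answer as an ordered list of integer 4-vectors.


Barcode: M ≅ I[1,4], I[2,2]^2, I[2,3]. HN layers by μ_θ (4 steps, strictly decreasing):
  μ^(1)=49; μ^(2)=1; μ^(3)=-7; μ^(4)=-15

((0, 0, 0, 1); (1, 1, 1, 0); (0, 0, 1, 0); (0, 3, 0, 0))


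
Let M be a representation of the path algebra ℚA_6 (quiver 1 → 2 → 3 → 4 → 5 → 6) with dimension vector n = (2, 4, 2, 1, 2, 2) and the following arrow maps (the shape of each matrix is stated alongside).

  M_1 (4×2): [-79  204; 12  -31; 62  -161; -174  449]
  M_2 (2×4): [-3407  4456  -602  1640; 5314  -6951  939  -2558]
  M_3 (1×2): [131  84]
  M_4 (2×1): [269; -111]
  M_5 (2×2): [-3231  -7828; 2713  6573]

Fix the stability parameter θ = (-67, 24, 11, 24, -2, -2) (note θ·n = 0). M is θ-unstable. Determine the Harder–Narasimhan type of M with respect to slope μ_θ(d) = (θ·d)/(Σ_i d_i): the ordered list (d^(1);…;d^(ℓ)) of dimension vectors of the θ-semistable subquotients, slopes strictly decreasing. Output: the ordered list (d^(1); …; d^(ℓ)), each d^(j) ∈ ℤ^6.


Interval decomposition of M: I[1,2], I[1,6], I[2,2], I[2,3], I[5,6].
HN type (ℓ=5): μ^(1)=24; μ^(2)=35/2; μ^(3)=11; μ^(4)=-2; μ^(5)=-67

((0, 2, 0, 0, 0, 0); (0, 1, 1, 0, 0, 0); (0, 1, 1, 1, 1, 1); (0, 0, 0, 0, 1, 1); (2, 0, 0, 0, 0, 0))


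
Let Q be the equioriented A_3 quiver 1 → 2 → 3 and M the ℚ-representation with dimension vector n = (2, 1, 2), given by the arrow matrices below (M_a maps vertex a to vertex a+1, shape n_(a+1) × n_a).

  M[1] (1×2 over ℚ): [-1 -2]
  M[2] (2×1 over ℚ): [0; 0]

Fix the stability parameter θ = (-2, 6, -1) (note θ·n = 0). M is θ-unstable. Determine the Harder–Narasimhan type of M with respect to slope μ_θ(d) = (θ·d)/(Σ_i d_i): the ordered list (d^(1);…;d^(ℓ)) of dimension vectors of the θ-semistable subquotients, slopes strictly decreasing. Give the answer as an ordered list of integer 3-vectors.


Via rank(M_{q-1}∘⋯∘M_p): M ≅ I[1,1], I[1,2], I[3,3]^2.
μ_θ-semistable layers: μ^(1)=6; μ^(2)=-1; μ^(3)=-2

((0, 1, 0); (0, 0, 2); (2, 0, 0))


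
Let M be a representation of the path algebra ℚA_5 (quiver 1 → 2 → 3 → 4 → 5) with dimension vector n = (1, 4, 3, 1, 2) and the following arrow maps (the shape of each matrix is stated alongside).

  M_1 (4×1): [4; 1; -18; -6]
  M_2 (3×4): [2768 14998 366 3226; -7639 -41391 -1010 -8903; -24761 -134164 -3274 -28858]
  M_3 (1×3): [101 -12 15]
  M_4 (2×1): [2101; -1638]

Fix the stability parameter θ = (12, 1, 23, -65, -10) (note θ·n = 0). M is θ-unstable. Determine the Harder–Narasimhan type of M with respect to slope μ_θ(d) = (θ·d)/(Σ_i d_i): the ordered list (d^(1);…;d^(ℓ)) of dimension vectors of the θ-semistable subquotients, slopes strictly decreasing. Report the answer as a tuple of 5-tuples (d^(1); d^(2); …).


Interval decomposition of M: I[1,5], I[2,2], I[2,3]^2, I[5,5].
HN type (ℓ=4): μ^(1)=23; μ^(2)=1; μ^(3)=-39/5; μ^(4)=-10

((0, 0, 2, 0, 0); (0, 3, 0, 0, 0); (1, 1, 1, 1, 1); (0, 0, 0, 0, 1))


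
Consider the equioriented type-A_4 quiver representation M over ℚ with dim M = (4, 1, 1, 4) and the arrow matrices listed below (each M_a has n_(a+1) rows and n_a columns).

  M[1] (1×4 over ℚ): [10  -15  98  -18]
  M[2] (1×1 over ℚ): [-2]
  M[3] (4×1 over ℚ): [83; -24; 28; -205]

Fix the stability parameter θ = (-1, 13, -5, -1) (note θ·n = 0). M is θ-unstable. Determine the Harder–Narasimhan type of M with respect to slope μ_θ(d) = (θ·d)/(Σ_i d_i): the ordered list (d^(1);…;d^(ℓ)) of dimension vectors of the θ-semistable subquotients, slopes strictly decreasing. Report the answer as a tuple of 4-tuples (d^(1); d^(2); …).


Interval decomposition of M: I[1,1]^3, I[1,4], I[4,4]^3.
HN type (ℓ=2): μ^(1)=7/3; μ^(2)=-1

((0, 1, 1, 1); (4, 0, 0, 3))


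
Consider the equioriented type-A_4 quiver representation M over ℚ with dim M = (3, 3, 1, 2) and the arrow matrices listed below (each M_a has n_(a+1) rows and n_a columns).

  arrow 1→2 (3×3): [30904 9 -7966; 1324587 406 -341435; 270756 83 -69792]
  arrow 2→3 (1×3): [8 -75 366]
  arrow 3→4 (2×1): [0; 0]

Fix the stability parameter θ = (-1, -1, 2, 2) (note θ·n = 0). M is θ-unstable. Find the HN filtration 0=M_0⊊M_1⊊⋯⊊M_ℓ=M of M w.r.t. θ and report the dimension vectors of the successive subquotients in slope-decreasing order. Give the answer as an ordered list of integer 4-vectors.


Via rank(M_{q-1}∘⋯∘M_p): M ≅ I[1,2]^2, I[1,3], I[4,4]^2.
μ_θ-semistable layers: μ^(1)=2; μ^(2)=-1

((0, 0, 1, 2); (3, 3, 0, 0))


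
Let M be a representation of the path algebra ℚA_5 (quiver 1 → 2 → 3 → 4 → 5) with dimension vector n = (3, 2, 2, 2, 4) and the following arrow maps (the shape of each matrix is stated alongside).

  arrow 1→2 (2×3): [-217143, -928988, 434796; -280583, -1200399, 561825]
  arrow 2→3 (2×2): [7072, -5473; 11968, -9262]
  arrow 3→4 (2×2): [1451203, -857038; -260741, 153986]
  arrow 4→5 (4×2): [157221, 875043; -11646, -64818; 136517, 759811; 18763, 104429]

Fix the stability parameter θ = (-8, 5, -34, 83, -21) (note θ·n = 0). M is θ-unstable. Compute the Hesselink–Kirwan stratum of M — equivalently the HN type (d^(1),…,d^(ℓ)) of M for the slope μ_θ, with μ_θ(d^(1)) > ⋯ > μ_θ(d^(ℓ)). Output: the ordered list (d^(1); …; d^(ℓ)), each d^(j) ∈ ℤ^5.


Via rank(M_{q-1}∘⋯∘M_p): M ≅ I[1,1], I[1,2], I[1,4], I[3,3], I[4,5], I[5,5]^3.
μ_θ-semistable layers: μ^(1)=83; μ^(2)=31; μ^(3)=5; μ^(4)=-8; μ^(5)=-37/3; μ^(6)=-21; μ^(7)=-34

((0, 0, 0, 1, 0); (0, 0, 0, 1, 1); (0, 1, 0, 0, 0); (2, 0, 0, 0, 0); (1, 1, 1, 0, 0); (0, 0, 0, 0, 3); (0, 0, 1, 0, 0))


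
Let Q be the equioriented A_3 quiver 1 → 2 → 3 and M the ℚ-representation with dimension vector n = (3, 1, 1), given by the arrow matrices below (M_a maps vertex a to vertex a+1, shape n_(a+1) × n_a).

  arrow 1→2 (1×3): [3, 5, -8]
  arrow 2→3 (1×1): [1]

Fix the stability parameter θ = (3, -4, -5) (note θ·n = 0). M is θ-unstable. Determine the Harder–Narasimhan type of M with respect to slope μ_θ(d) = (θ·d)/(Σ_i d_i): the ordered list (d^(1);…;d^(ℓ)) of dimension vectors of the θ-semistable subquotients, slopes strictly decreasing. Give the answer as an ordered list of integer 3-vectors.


Barcode: M ≅ I[1,1]^2, I[1,3]. HN layers by μ_θ (2 steps, strictly decreasing):
  μ^(1)=3; μ^(2)=-2

((2, 0, 0); (1, 1, 1))


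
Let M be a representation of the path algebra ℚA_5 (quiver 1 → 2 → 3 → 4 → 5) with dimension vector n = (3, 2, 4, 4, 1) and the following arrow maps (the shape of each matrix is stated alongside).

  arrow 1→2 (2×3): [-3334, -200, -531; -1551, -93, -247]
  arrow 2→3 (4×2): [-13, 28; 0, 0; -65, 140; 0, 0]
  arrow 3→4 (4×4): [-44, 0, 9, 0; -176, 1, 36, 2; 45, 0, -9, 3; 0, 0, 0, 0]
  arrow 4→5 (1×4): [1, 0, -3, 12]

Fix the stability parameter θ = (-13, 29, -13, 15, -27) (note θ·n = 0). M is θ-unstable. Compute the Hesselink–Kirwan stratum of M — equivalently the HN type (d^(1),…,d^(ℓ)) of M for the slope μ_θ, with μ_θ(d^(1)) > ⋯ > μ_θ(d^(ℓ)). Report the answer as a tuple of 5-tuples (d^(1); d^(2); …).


Via rank(M_{q-1}∘⋯∘M_p): M ≅ I[1,1], I[1,2], I[1,5], I[3,3], I[3,4]^2, I[4,4].
μ_θ-semistable layers: μ^(1)=29; μ^(2)=15; μ^(3)=1; μ^(4)=-13

((0, 1, 0, 0, 0); (0, 0, 0, 3, 0); (0, 1, 1, 1, 1); (3, 0, 3, 0, 0))


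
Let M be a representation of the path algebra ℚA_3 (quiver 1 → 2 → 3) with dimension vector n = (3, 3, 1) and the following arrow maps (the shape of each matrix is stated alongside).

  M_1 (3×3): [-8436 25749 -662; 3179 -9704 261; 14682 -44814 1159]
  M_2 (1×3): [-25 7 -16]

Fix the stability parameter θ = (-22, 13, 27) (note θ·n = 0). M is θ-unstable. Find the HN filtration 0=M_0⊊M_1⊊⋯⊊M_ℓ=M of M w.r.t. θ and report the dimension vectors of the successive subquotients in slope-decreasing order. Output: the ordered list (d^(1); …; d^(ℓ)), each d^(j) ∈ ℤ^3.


Interval decomposition of M: I[1,2]^2, I[1,3].
HN type (ℓ=3): μ^(1)=27; μ^(2)=13; μ^(3)=-22

((0, 0, 1); (0, 3, 0); (3, 0, 0))


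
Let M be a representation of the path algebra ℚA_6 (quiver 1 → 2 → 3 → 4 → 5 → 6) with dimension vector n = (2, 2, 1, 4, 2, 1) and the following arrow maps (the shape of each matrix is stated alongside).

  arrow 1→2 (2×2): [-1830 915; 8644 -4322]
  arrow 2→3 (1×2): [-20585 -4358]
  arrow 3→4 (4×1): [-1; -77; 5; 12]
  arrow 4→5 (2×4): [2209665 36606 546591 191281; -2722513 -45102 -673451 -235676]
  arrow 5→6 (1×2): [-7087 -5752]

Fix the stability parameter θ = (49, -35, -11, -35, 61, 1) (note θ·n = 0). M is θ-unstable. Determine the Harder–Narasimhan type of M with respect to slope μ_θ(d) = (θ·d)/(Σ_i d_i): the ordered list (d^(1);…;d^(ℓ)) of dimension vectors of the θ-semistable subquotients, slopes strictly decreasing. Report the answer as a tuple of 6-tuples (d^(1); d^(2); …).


Interval decomposition of M: I[1,1], I[1,4], I[2,2], I[4,4], I[4,5], I[4,6].
HN type (ℓ=5): μ^(1)=61; μ^(2)=49; μ^(3)=31; μ^(4)=-8; μ^(5)=-35

((0, 0, 0, 0, 1, 0); (1, 0, 0, 0, 0, 0); (0, 0, 0, 0, 1, 1); (1, 1, 1, 1, 0, 0); (0, 1, 0, 3, 0, 0))


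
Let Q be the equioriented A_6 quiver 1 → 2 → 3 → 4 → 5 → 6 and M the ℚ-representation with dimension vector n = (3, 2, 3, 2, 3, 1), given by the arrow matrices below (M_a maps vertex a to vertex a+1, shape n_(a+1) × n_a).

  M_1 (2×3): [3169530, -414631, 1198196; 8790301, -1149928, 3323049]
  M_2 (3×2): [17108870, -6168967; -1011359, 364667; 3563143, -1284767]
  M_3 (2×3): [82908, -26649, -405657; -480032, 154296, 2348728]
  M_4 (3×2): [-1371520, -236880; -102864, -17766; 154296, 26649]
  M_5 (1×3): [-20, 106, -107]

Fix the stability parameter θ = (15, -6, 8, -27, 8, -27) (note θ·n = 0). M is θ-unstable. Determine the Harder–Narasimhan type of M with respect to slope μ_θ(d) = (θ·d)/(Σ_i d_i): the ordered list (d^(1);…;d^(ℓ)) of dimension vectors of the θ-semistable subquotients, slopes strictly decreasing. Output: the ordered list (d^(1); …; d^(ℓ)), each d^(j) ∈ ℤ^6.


Interval decomposition of M: I[1,1], I[1,3]^2, I[3,4], I[4,6], I[5,5]^2.
HN type (ℓ=5): μ^(1)=15; μ^(2)=8; μ^(3)=9/2; μ^(4)=-19/2; μ^(5)=-27

((1, 0, 0, 0, 0, 0); (0, 0, 2, 0, 2, 0); (2, 2, 0, 0, 0, 0); (0, 0, 1, 1, 1, 1); (0, 0, 0, 1, 0, 0))


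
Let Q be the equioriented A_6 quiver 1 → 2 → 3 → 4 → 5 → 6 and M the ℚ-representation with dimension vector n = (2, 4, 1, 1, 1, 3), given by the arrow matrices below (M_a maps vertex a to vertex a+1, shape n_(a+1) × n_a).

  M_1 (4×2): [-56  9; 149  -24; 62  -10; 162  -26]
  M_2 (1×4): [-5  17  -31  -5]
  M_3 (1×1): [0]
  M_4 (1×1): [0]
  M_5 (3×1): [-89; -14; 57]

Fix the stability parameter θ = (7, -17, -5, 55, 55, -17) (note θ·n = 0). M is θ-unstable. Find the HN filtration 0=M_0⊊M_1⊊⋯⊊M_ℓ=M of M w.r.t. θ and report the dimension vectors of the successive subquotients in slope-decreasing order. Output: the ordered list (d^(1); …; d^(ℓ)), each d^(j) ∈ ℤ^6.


Interval decomposition of M: I[1,2], I[1,3], I[2,2]^2, I[4,4], I[5,6], I[6,6]^2.
HN type (ℓ=4): μ^(1)=55; μ^(2)=19; μ^(3)=-5; μ^(4)=-17

((0, 0, 0, 1, 0, 0); (0, 0, 0, 0, 1, 1); (2, 2, 1, 0, 0, 0); (0, 2, 0, 0, 0, 2))


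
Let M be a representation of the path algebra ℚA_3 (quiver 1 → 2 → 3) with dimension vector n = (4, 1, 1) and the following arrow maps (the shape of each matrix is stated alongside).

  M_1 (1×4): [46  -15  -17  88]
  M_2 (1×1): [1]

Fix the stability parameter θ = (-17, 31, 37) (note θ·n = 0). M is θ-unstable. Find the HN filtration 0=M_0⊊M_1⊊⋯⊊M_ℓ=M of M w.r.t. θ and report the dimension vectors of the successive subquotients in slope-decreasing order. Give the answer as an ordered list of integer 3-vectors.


Barcode: M ≅ I[1,1]^3, I[1,3]. HN layers by μ_θ (3 steps, strictly decreasing):
  μ^(1)=37; μ^(2)=31; μ^(3)=-17

((0, 0, 1); (0, 1, 0); (4, 0, 0))


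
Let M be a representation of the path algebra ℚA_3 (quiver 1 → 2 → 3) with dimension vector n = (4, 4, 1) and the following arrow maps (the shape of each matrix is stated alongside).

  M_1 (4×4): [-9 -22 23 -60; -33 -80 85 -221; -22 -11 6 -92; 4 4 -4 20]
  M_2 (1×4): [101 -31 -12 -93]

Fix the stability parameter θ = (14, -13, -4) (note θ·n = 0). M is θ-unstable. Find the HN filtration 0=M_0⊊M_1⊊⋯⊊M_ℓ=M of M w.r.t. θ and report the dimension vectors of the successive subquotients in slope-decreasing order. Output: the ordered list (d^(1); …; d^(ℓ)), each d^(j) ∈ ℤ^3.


Interval decomposition of M: I[1,1], I[1,2]^2, I[1,3], I[2,2].
HN type (ℓ=4): μ^(1)=14; μ^(2)=1/2; μ^(3)=-1; μ^(4)=-13

((1, 0, 0); (2, 2, 0); (1, 1, 1); (0, 1, 0))


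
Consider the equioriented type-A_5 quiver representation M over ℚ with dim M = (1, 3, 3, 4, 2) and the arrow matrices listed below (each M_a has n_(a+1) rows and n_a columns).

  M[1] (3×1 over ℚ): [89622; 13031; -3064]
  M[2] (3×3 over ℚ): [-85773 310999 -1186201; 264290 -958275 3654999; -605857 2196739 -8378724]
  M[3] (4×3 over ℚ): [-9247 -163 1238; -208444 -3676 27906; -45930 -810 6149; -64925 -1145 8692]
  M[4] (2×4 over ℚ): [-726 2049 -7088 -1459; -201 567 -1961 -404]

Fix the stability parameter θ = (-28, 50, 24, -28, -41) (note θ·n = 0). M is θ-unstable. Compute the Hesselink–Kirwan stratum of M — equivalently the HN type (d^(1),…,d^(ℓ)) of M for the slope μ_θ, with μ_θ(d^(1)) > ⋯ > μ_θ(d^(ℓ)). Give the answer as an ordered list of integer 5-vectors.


Barcode: M ≅ I[1,5], I[2,3], I[2,5], I[4,4]^2. HN layers by μ_θ (3 steps, strictly decreasing):
  μ^(1)=37; μ^(2)=5/4; μ^(3)=-28

((0, 1, 1, 0, 0); (0, 2, 2, 2, 2); (1, 0, 0, 2, 0))


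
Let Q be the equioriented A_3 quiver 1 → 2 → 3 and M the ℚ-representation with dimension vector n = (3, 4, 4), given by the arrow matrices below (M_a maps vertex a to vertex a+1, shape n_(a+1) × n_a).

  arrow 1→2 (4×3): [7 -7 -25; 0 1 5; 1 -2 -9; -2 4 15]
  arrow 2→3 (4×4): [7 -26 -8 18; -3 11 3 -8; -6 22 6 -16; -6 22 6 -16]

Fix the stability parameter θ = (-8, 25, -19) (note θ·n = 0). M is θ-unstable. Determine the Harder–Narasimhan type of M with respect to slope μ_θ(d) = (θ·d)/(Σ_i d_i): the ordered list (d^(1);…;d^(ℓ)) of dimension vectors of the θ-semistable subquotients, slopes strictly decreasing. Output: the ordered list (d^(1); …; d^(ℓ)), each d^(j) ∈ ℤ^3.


Via rank(M_{q-1}∘⋯∘M_p): M ≅ I[1,2], I[1,3]^2, I[2,2], I[3,3]^2.
μ_θ-semistable layers: μ^(1)=25; μ^(2)=3; μ^(3)=-8; μ^(4)=-19

((0, 2, 0); (0, 2, 2); (3, 0, 0); (0, 0, 2))


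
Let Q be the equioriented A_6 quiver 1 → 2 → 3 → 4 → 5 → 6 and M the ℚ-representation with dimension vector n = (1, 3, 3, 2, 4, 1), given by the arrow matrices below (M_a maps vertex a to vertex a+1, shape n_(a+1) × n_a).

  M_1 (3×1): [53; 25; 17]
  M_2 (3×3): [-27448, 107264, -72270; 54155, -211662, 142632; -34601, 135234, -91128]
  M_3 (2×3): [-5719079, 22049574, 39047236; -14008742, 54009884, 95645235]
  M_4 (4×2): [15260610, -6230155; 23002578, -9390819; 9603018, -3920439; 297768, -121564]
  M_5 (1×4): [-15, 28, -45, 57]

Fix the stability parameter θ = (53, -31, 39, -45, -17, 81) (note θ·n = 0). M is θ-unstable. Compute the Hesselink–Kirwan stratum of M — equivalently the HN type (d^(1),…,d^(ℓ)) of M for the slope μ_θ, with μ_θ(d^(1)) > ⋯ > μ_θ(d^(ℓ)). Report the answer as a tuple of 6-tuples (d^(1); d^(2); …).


Barcode: M ≅ I[1,5], I[2,3], I[2,4], I[5,5]^2, I[5,6]. HN layers by μ_θ (6 steps, strictly decreasing):
  μ^(1)=81; μ^(2)=39; μ^(3)=-1/5; μ^(4)=-3; μ^(5)=-17; μ^(6)=-31

((0, 0, 0, 0, 0, 1); (0, 0, 1, 0, 0, 0); (1, 1, 1, 1, 1, 0); (0, 0, 1, 1, 0, 0); (0, 0, 0, 0, 3, 0); (0, 2, 0, 0, 0, 0))


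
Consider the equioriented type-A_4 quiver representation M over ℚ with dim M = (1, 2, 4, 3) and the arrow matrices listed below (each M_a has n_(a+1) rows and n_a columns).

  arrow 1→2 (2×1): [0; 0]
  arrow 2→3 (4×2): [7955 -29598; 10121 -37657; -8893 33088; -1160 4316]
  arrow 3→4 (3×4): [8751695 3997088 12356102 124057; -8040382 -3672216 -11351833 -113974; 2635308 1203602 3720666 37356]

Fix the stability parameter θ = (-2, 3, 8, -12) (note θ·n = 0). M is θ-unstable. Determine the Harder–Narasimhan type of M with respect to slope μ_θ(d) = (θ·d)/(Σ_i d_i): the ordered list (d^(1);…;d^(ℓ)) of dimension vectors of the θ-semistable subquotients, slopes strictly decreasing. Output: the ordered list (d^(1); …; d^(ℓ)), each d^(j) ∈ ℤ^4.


Interval decomposition of M: I[1,1], I[2,4]^2, I[3,3], I[3,4].
HN type (ℓ=3): μ^(1)=8; μ^(2)=-1/3; μ^(3)=-2

((0, 0, 1, 0); (0, 2, 2, 2); (1, 0, 1, 1))


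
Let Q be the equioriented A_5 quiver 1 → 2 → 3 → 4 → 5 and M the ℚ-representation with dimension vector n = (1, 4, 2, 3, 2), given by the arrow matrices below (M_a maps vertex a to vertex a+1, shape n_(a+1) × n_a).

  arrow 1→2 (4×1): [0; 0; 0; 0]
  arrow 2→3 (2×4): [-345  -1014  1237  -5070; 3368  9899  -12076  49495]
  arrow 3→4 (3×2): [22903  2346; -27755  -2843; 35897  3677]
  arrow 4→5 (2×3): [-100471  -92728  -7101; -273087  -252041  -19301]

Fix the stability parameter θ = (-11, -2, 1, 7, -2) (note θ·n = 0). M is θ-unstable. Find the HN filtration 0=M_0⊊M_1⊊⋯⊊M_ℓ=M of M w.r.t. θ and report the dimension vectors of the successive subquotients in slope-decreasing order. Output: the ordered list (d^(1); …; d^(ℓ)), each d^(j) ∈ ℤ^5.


Via rank(M_{q-1}∘⋯∘M_p): M ≅ I[1,1], I[2,2]^2, I[2,5]^2, I[4,4].
μ_θ-semistable layers: μ^(1)=7; μ^(2)=5/2; μ^(3)=1; μ^(4)=-2; μ^(5)=-11

((0, 0, 0, 1, 0); (0, 0, 0, 2, 2); (0, 0, 2, 0, 0); (0, 4, 0, 0, 0); (1, 0, 0, 0, 0))


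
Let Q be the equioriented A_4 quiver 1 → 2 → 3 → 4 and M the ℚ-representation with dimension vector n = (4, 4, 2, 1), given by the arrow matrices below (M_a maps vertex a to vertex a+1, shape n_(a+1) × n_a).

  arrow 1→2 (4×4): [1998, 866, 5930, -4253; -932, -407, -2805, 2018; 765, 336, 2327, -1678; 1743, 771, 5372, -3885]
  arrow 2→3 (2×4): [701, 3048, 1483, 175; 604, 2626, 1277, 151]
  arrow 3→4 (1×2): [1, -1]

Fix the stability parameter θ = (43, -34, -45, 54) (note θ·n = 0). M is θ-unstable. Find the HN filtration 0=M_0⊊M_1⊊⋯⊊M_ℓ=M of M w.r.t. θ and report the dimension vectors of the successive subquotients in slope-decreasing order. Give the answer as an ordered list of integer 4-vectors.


Via rank(M_{q-1}∘⋯∘M_p): M ≅ I[1,2]^2, I[1,3], I[1,4].
μ_θ-semistable layers: μ^(1)=54; μ^(2)=9/2; μ^(3)=-12

((0, 0, 0, 1); (2, 2, 0, 0); (2, 2, 2, 0))


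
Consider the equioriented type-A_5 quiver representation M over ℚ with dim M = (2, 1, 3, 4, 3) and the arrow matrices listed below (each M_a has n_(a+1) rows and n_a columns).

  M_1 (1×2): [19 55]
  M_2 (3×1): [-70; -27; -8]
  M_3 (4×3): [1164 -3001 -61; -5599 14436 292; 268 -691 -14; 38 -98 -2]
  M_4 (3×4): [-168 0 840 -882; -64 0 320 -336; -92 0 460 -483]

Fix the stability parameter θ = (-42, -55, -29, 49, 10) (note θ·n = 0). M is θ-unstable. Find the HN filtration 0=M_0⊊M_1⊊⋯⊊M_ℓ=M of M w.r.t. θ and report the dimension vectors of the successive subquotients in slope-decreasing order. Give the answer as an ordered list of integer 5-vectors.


Interval decomposition of M: I[1,1], I[1,5], I[3,4]^2, I[4,4], I[5,5]^2.
HN type (ℓ=6): μ^(1)=49; μ^(2)=59/2; μ^(3)=10; μ^(4)=-29; μ^(5)=-42; μ^(6)=-97/2

((0, 0, 0, 3, 0); (0, 0, 0, 1, 1); (0, 0, 0, 0, 2); (0, 0, 3, 0, 0); (1, 0, 0, 0, 0); (1, 1, 0, 0, 0))


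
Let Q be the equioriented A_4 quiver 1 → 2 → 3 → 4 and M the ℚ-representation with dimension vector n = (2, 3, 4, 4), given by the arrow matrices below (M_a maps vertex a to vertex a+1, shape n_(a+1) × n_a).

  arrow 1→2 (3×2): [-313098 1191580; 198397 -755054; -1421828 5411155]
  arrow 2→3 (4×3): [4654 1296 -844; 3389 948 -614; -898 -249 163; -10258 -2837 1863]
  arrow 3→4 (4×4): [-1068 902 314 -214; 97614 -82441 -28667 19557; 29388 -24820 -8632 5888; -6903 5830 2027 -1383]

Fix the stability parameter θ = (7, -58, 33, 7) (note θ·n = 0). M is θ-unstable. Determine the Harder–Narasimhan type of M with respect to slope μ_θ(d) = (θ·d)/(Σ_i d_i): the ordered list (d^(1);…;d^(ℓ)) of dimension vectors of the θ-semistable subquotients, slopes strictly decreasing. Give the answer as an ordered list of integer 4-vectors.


Barcode: M ≅ I[1,2], I[1,3], I[2,4], I[3,3], I[3,4], I[4,4]^2. HN layers by μ_θ (5 steps, strictly decreasing):
  μ^(1)=33; μ^(2)=20; μ^(3)=7; μ^(4)=-51/2; μ^(5)=-58

((0, 0, 2, 0); (0, 0, 2, 2); (0, 0, 0, 2); (2, 2, 0, 0); (0, 1, 0, 0))


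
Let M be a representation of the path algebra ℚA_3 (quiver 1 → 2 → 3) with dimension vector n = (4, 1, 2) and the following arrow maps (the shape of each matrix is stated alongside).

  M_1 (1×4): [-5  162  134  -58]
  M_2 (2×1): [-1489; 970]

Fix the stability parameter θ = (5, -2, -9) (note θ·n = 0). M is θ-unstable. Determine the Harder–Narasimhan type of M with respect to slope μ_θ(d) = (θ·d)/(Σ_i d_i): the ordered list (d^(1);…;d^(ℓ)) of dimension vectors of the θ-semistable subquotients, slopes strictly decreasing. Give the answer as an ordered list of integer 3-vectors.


Via rank(M_{q-1}∘⋯∘M_p): M ≅ I[1,1]^3, I[1,3], I[3,3].
μ_θ-semistable layers: μ^(1)=5; μ^(2)=-2; μ^(3)=-9

((3, 0, 0); (1, 1, 1); (0, 0, 1))


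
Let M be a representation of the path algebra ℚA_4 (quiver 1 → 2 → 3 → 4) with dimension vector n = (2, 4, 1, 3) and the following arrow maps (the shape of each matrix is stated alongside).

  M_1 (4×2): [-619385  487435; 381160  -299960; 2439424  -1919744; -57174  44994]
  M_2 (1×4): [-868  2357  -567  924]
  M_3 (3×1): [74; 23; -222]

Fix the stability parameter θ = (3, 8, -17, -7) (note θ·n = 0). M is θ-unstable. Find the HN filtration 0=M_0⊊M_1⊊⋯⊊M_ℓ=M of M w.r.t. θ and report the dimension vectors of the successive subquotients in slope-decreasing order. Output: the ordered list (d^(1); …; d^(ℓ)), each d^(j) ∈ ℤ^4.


Barcode: M ≅ I[1,1], I[1,4], I[2,2]^3, I[4,4]^2. HN layers by μ_θ (4 steps, strictly decreasing):
  μ^(1)=8; μ^(2)=3; μ^(3)=-13/4; μ^(4)=-7

((0, 3, 0, 0); (1, 0, 0, 0); (1, 1, 1, 1); (0, 0, 0, 2))


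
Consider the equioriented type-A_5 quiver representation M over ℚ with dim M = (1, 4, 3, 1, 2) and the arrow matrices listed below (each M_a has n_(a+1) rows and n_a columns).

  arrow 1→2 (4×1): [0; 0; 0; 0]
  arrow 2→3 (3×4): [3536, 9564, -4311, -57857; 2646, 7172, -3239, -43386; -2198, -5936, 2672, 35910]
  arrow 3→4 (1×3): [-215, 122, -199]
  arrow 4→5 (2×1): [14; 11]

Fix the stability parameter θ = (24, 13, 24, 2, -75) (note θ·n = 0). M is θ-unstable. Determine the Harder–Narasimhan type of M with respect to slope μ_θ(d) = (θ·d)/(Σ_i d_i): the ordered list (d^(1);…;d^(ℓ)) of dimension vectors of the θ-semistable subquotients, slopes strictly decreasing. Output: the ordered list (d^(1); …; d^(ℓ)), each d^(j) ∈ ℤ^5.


Interval decomposition of M: I[1,1], I[2,2], I[2,3]^2, I[2,5], I[5,5].
HN type (ℓ=4): μ^(1)=24; μ^(2)=13; μ^(3)=-9; μ^(4)=-75

((1, 0, 2, 0, 0); (0, 3, 0, 0, 0); (0, 1, 1, 1, 1); (0, 0, 0, 0, 1))


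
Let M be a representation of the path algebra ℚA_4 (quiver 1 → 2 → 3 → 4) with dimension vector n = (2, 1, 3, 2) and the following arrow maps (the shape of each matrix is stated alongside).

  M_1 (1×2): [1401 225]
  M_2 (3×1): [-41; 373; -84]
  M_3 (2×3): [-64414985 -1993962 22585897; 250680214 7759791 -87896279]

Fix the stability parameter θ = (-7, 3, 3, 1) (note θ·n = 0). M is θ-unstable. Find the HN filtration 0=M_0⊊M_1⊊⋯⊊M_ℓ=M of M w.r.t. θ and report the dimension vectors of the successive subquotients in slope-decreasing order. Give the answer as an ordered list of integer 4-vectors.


Via rank(M_{q-1}∘⋯∘M_p): M ≅ I[1,1], I[1,4], I[3,3], I[3,4].
μ_θ-semistable layers: μ^(1)=3; μ^(2)=7/3; μ^(3)=2; μ^(4)=-7

((0, 0, 1, 0); (0, 1, 1, 1); (0, 0, 1, 1); (2, 0, 0, 0))


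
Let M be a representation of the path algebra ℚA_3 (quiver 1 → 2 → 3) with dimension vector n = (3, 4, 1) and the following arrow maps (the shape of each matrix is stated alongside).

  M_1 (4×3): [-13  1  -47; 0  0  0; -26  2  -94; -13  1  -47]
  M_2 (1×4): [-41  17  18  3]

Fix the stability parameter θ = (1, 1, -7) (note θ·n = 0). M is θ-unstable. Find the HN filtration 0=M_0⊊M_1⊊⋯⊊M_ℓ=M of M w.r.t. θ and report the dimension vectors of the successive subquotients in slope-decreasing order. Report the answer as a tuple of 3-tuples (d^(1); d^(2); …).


Via rank(M_{q-1}∘⋯∘M_p): M ≅ I[1,1]^2, I[1,3], I[2,2]^3.
μ_θ-semistable layers: μ^(1)=1; μ^(2)=-5/3

((2, 3, 0); (1, 1, 1))


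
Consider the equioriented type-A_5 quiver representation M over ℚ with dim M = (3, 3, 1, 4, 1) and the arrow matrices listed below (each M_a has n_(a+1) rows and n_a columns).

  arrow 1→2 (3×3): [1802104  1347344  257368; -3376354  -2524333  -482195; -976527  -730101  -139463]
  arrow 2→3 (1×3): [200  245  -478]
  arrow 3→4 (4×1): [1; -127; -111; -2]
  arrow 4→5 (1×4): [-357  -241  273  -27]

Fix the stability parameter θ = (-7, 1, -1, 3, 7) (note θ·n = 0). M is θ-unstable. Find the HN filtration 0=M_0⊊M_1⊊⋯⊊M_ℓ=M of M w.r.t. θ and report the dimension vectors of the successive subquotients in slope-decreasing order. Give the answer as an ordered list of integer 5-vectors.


Via rank(M_{q-1}∘⋯∘M_p): M ≅ I[1,2]^2, I[1,5], I[4,4]^3.
μ_θ-semistable layers: μ^(1)=7; μ^(2)=3; μ^(3)=1; μ^(4)=0; μ^(5)=-7

((0, 0, 0, 0, 1); (0, 0, 0, 4, 0); (0, 2, 0, 0, 0); (0, 1, 1, 0, 0); (3, 0, 0, 0, 0))


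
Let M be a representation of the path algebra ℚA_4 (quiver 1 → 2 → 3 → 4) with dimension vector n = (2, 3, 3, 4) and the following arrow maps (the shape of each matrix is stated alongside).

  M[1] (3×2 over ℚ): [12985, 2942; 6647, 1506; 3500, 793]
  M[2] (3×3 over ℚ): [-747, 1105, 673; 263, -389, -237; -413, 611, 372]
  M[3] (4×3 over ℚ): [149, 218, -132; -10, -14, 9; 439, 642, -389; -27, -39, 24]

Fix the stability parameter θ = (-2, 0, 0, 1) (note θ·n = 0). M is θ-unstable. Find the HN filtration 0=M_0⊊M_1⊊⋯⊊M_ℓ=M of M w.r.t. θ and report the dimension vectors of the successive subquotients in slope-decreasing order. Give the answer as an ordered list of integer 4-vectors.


Interval decomposition of M: I[1,2], I[1,4], I[2,4], I[3,4], I[4,4].
HN type (ℓ=3): μ^(1)=1; μ^(2)=0; μ^(3)=-2

((0, 0, 0, 4); (0, 3, 3, 0); (2, 0, 0, 0))
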